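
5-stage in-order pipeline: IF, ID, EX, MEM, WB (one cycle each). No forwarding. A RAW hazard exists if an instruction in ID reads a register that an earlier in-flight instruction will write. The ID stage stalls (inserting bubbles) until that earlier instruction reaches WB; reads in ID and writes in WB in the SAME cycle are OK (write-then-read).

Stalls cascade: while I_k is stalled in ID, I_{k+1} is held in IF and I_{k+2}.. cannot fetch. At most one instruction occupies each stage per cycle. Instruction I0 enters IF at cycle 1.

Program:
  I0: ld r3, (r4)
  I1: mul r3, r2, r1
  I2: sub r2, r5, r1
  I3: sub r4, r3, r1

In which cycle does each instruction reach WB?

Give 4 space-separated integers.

Answer: 5 6 7 9

Derivation:
I0 ld r3 <- r4: IF@1 ID@2 stall=0 (-) EX@3 MEM@4 WB@5
I1 mul r3 <- r2,r1: IF@2 ID@3 stall=0 (-) EX@4 MEM@5 WB@6
I2 sub r2 <- r5,r1: IF@3 ID@4 stall=0 (-) EX@5 MEM@6 WB@7
I3 sub r4 <- r3,r1: IF@4 ID@5 stall=1 (RAW on I1.r3 (WB@6)) EX@7 MEM@8 WB@9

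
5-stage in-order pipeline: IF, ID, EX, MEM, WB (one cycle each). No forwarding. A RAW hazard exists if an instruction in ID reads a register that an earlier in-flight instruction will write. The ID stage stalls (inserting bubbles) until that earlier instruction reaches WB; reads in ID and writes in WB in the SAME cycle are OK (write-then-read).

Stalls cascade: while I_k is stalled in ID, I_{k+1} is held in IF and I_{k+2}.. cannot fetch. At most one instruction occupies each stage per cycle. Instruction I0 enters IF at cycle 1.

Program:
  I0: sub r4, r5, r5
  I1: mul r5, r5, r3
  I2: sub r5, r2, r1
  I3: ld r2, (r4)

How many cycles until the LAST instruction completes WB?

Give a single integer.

I0 sub r4 <- r5,r5: IF@1 ID@2 stall=0 (-) EX@3 MEM@4 WB@5
I1 mul r5 <- r5,r3: IF@2 ID@3 stall=0 (-) EX@4 MEM@5 WB@6
I2 sub r5 <- r2,r1: IF@3 ID@4 stall=0 (-) EX@5 MEM@6 WB@7
I3 ld r2 <- r4: IF@4 ID@5 stall=0 (-) EX@6 MEM@7 WB@8

Answer: 8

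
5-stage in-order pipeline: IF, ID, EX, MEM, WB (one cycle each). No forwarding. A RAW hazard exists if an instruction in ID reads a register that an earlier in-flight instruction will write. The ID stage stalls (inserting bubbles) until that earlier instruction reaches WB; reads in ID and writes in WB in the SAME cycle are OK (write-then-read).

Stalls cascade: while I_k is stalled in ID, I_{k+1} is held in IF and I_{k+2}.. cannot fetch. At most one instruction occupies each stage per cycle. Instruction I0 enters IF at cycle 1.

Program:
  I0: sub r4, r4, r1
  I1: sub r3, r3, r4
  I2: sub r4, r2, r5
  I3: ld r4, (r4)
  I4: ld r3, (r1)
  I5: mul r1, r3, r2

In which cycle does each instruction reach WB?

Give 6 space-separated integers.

I0 sub r4 <- r4,r1: IF@1 ID@2 stall=0 (-) EX@3 MEM@4 WB@5
I1 sub r3 <- r3,r4: IF@2 ID@3 stall=2 (RAW on I0.r4 (WB@5)) EX@6 MEM@7 WB@8
I2 sub r4 <- r2,r5: IF@3 ID@6 stall=0 (-) EX@7 MEM@8 WB@9
I3 ld r4 <- r4: IF@6 ID@7 stall=2 (RAW on I2.r4 (WB@9)) EX@10 MEM@11 WB@12
I4 ld r3 <- r1: IF@7 ID@10 stall=0 (-) EX@11 MEM@12 WB@13
I5 mul r1 <- r3,r2: IF@10 ID@11 stall=2 (RAW on I4.r3 (WB@13)) EX@14 MEM@15 WB@16

Answer: 5 8 9 12 13 16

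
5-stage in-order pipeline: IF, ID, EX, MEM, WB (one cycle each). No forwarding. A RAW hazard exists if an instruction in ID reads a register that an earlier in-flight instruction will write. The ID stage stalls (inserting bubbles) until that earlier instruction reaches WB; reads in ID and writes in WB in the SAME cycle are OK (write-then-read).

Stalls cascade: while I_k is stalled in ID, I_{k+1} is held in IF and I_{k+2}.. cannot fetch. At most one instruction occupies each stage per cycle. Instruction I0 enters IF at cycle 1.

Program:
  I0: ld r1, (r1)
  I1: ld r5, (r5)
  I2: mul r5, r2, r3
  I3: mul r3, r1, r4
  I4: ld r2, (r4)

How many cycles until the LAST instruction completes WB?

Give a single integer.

I0 ld r1 <- r1: IF@1 ID@2 stall=0 (-) EX@3 MEM@4 WB@5
I1 ld r5 <- r5: IF@2 ID@3 stall=0 (-) EX@4 MEM@5 WB@6
I2 mul r5 <- r2,r3: IF@3 ID@4 stall=0 (-) EX@5 MEM@6 WB@7
I3 mul r3 <- r1,r4: IF@4 ID@5 stall=0 (-) EX@6 MEM@7 WB@8
I4 ld r2 <- r4: IF@5 ID@6 stall=0 (-) EX@7 MEM@8 WB@9

Answer: 9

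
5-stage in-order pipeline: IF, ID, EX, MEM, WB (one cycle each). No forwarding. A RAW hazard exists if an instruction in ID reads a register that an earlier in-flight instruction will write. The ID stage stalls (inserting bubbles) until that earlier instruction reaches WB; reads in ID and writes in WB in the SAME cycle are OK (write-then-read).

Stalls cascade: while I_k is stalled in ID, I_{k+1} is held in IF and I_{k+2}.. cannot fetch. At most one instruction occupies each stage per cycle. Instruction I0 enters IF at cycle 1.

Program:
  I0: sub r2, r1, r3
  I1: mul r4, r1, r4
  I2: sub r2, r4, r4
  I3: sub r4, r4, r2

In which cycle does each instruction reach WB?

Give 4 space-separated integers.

I0 sub r2 <- r1,r3: IF@1 ID@2 stall=0 (-) EX@3 MEM@4 WB@5
I1 mul r4 <- r1,r4: IF@2 ID@3 stall=0 (-) EX@4 MEM@5 WB@6
I2 sub r2 <- r4,r4: IF@3 ID@4 stall=2 (RAW on I1.r4 (WB@6)) EX@7 MEM@8 WB@9
I3 sub r4 <- r4,r2: IF@4 ID@7 stall=2 (RAW on I2.r2 (WB@9)) EX@10 MEM@11 WB@12

Answer: 5 6 9 12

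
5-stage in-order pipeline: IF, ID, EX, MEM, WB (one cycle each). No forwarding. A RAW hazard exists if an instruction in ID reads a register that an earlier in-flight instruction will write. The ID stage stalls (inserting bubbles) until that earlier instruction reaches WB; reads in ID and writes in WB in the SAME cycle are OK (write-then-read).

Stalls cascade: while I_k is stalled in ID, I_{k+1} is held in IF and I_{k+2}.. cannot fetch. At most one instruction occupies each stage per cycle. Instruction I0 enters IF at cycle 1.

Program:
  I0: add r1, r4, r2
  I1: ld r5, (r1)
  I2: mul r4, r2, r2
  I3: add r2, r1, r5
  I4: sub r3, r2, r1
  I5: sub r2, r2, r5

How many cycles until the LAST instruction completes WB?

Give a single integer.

Answer: 15

Derivation:
I0 add r1 <- r4,r2: IF@1 ID@2 stall=0 (-) EX@3 MEM@4 WB@5
I1 ld r5 <- r1: IF@2 ID@3 stall=2 (RAW on I0.r1 (WB@5)) EX@6 MEM@7 WB@8
I2 mul r4 <- r2,r2: IF@3 ID@6 stall=0 (-) EX@7 MEM@8 WB@9
I3 add r2 <- r1,r5: IF@6 ID@7 stall=1 (RAW on I1.r5 (WB@8)) EX@9 MEM@10 WB@11
I4 sub r3 <- r2,r1: IF@7 ID@9 stall=2 (RAW on I3.r2 (WB@11)) EX@12 MEM@13 WB@14
I5 sub r2 <- r2,r5: IF@9 ID@12 stall=0 (-) EX@13 MEM@14 WB@15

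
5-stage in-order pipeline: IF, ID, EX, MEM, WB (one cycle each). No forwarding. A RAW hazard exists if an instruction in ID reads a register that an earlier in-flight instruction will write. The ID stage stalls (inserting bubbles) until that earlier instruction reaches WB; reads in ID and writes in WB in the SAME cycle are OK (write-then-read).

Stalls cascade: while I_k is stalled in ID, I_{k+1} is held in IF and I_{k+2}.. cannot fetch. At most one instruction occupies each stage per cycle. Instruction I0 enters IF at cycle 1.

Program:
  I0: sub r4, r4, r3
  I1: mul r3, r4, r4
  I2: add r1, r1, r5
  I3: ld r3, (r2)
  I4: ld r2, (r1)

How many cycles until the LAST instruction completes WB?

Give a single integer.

Answer: 12

Derivation:
I0 sub r4 <- r4,r3: IF@1 ID@2 stall=0 (-) EX@3 MEM@4 WB@5
I1 mul r3 <- r4,r4: IF@2 ID@3 stall=2 (RAW on I0.r4 (WB@5)) EX@6 MEM@7 WB@8
I2 add r1 <- r1,r5: IF@3 ID@6 stall=0 (-) EX@7 MEM@8 WB@9
I3 ld r3 <- r2: IF@6 ID@7 stall=0 (-) EX@8 MEM@9 WB@10
I4 ld r2 <- r1: IF@7 ID@8 stall=1 (RAW on I2.r1 (WB@9)) EX@10 MEM@11 WB@12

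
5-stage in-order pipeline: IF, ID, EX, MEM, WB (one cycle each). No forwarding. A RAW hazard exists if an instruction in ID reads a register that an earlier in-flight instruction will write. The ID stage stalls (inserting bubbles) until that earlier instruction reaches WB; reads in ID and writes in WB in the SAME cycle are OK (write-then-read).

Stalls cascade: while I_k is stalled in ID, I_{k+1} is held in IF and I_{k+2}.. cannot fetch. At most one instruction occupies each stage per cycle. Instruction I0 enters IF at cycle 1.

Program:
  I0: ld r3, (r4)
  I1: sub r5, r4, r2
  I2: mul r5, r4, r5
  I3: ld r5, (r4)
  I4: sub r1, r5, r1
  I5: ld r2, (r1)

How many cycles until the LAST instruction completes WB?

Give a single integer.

I0 ld r3 <- r4: IF@1 ID@2 stall=0 (-) EX@3 MEM@4 WB@5
I1 sub r5 <- r4,r2: IF@2 ID@3 stall=0 (-) EX@4 MEM@5 WB@6
I2 mul r5 <- r4,r5: IF@3 ID@4 stall=2 (RAW on I1.r5 (WB@6)) EX@7 MEM@8 WB@9
I3 ld r5 <- r4: IF@4 ID@7 stall=0 (-) EX@8 MEM@9 WB@10
I4 sub r1 <- r5,r1: IF@7 ID@8 stall=2 (RAW on I3.r5 (WB@10)) EX@11 MEM@12 WB@13
I5 ld r2 <- r1: IF@8 ID@11 stall=2 (RAW on I4.r1 (WB@13)) EX@14 MEM@15 WB@16

Answer: 16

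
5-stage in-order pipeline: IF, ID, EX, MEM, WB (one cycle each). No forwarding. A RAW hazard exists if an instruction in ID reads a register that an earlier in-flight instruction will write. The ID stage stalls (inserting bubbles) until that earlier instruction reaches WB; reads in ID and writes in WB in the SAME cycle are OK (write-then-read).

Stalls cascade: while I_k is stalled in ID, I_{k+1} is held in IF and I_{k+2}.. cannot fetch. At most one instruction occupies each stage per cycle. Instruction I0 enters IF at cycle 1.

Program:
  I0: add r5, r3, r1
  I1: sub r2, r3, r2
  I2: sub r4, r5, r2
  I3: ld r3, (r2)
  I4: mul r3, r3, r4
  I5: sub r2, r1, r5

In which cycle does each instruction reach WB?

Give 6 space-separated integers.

Answer: 5 6 9 10 13 14

Derivation:
I0 add r5 <- r3,r1: IF@1 ID@2 stall=0 (-) EX@3 MEM@4 WB@5
I1 sub r2 <- r3,r2: IF@2 ID@3 stall=0 (-) EX@4 MEM@5 WB@6
I2 sub r4 <- r5,r2: IF@3 ID@4 stall=2 (RAW on I1.r2 (WB@6)) EX@7 MEM@8 WB@9
I3 ld r3 <- r2: IF@4 ID@7 stall=0 (-) EX@8 MEM@9 WB@10
I4 mul r3 <- r3,r4: IF@7 ID@8 stall=2 (RAW on I3.r3 (WB@10)) EX@11 MEM@12 WB@13
I5 sub r2 <- r1,r5: IF@8 ID@11 stall=0 (-) EX@12 MEM@13 WB@14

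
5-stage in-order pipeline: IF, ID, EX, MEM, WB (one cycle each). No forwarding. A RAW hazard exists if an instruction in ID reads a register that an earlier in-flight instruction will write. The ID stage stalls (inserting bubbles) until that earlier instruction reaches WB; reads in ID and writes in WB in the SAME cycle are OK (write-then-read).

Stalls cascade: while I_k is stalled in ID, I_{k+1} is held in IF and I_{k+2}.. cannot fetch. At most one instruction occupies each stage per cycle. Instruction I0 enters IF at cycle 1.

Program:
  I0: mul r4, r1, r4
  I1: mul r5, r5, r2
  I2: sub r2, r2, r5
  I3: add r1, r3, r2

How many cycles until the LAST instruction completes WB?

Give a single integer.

I0 mul r4 <- r1,r4: IF@1 ID@2 stall=0 (-) EX@3 MEM@4 WB@5
I1 mul r5 <- r5,r2: IF@2 ID@3 stall=0 (-) EX@4 MEM@5 WB@6
I2 sub r2 <- r2,r5: IF@3 ID@4 stall=2 (RAW on I1.r5 (WB@6)) EX@7 MEM@8 WB@9
I3 add r1 <- r3,r2: IF@4 ID@7 stall=2 (RAW on I2.r2 (WB@9)) EX@10 MEM@11 WB@12

Answer: 12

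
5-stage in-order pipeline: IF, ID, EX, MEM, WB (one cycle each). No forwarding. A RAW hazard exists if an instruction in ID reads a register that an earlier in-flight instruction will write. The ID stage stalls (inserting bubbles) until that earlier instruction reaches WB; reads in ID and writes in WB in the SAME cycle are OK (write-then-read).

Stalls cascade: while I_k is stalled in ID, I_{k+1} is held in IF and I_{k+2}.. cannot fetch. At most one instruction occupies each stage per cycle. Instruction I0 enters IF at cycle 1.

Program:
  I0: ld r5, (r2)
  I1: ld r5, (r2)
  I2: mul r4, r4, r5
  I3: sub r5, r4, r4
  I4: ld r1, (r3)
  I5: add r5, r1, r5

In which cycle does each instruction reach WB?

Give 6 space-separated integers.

Answer: 5 6 9 12 13 16

Derivation:
I0 ld r5 <- r2: IF@1 ID@2 stall=0 (-) EX@3 MEM@4 WB@5
I1 ld r5 <- r2: IF@2 ID@3 stall=0 (-) EX@4 MEM@5 WB@6
I2 mul r4 <- r4,r5: IF@3 ID@4 stall=2 (RAW on I1.r5 (WB@6)) EX@7 MEM@8 WB@9
I3 sub r5 <- r4,r4: IF@4 ID@7 stall=2 (RAW on I2.r4 (WB@9)) EX@10 MEM@11 WB@12
I4 ld r1 <- r3: IF@7 ID@10 stall=0 (-) EX@11 MEM@12 WB@13
I5 add r5 <- r1,r5: IF@10 ID@11 stall=2 (RAW on I4.r1 (WB@13)) EX@14 MEM@15 WB@16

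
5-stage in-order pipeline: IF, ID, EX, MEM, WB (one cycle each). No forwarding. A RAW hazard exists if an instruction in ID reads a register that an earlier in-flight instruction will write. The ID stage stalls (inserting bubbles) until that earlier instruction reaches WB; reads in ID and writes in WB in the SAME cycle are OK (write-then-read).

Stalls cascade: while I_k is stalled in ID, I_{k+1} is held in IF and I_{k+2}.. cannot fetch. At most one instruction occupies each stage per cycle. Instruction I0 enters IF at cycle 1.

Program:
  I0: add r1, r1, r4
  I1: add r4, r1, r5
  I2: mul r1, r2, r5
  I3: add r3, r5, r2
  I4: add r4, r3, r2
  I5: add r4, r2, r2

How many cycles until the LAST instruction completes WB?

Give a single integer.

Answer: 14

Derivation:
I0 add r1 <- r1,r4: IF@1 ID@2 stall=0 (-) EX@3 MEM@4 WB@5
I1 add r4 <- r1,r5: IF@2 ID@3 stall=2 (RAW on I0.r1 (WB@5)) EX@6 MEM@7 WB@8
I2 mul r1 <- r2,r5: IF@3 ID@6 stall=0 (-) EX@7 MEM@8 WB@9
I3 add r3 <- r5,r2: IF@6 ID@7 stall=0 (-) EX@8 MEM@9 WB@10
I4 add r4 <- r3,r2: IF@7 ID@8 stall=2 (RAW on I3.r3 (WB@10)) EX@11 MEM@12 WB@13
I5 add r4 <- r2,r2: IF@8 ID@11 stall=0 (-) EX@12 MEM@13 WB@14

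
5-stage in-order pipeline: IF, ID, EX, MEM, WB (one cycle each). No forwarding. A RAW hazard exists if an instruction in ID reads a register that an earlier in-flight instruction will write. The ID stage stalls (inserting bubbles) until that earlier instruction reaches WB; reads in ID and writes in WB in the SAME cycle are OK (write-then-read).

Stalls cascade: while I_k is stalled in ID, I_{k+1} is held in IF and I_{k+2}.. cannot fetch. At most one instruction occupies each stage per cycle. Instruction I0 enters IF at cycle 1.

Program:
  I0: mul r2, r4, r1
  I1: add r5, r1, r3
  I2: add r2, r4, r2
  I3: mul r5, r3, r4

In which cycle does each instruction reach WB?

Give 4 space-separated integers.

I0 mul r2 <- r4,r1: IF@1 ID@2 stall=0 (-) EX@3 MEM@4 WB@5
I1 add r5 <- r1,r3: IF@2 ID@3 stall=0 (-) EX@4 MEM@5 WB@6
I2 add r2 <- r4,r2: IF@3 ID@4 stall=1 (RAW on I0.r2 (WB@5)) EX@6 MEM@7 WB@8
I3 mul r5 <- r3,r4: IF@4 ID@6 stall=0 (-) EX@7 MEM@8 WB@9

Answer: 5 6 8 9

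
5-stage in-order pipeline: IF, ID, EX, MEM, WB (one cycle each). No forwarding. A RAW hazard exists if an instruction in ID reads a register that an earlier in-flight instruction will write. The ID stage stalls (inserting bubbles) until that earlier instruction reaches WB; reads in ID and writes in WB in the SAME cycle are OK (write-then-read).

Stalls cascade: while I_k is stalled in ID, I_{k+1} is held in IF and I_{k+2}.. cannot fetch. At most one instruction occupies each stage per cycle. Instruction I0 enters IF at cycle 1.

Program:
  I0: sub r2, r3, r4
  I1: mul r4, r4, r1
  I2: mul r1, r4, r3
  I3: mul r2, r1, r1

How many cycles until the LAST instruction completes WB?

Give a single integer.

Answer: 12

Derivation:
I0 sub r2 <- r3,r4: IF@1 ID@2 stall=0 (-) EX@3 MEM@4 WB@5
I1 mul r4 <- r4,r1: IF@2 ID@3 stall=0 (-) EX@4 MEM@5 WB@6
I2 mul r1 <- r4,r3: IF@3 ID@4 stall=2 (RAW on I1.r4 (WB@6)) EX@7 MEM@8 WB@9
I3 mul r2 <- r1,r1: IF@4 ID@7 stall=2 (RAW on I2.r1 (WB@9)) EX@10 MEM@11 WB@12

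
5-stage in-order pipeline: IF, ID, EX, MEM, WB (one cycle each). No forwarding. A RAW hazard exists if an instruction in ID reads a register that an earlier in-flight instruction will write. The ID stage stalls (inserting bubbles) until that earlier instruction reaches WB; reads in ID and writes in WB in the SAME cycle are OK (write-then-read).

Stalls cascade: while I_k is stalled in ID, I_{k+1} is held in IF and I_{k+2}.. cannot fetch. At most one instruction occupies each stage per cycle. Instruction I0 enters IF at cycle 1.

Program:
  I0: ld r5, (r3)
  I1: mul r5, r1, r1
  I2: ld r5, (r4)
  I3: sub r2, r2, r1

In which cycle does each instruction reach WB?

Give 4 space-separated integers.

Answer: 5 6 7 8

Derivation:
I0 ld r5 <- r3: IF@1 ID@2 stall=0 (-) EX@3 MEM@4 WB@5
I1 mul r5 <- r1,r1: IF@2 ID@3 stall=0 (-) EX@4 MEM@5 WB@6
I2 ld r5 <- r4: IF@3 ID@4 stall=0 (-) EX@5 MEM@6 WB@7
I3 sub r2 <- r2,r1: IF@4 ID@5 stall=0 (-) EX@6 MEM@7 WB@8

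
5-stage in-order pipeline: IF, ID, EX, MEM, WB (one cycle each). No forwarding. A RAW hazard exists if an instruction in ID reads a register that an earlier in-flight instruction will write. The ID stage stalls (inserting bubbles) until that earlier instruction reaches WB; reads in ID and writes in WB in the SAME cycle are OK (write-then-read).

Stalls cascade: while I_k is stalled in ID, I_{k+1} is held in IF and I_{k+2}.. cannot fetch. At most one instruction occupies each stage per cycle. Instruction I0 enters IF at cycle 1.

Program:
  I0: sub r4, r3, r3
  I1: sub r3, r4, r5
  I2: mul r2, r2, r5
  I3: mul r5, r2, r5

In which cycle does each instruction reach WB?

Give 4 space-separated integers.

I0 sub r4 <- r3,r3: IF@1 ID@2 stall=0 (-) EX@3 MEM@4 WB@5
I1 sub r3 <- r4,r5: IF@2 ID@3 stall=2 (RAW on I0.r4 (WB@5)) EX@6 MEM@7 WB@8
I2 mul r2 <- r2,r5: IF@3 ID@6 stall=0 (-) EX@7 MEM@8 WB@9
I3 mul r5 <- r2,r5: IF@6 ID@7 stall=2 (RAW on I2.r2 (WB@9)) EX@10 MEM@11 WB@12

Answer: 5 8 9 12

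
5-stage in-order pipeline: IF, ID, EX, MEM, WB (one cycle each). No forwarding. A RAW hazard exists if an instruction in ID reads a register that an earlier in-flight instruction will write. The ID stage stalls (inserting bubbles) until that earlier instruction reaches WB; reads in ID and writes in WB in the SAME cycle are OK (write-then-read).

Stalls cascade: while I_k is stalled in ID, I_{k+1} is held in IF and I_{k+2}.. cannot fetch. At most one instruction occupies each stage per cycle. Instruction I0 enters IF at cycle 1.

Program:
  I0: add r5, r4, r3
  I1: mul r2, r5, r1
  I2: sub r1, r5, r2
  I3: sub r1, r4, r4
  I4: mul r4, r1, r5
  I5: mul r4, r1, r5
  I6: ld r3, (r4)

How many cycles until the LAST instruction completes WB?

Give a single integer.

Answer: 19

Derivation:
I0 add r5 <- r4,r3: IF@1 ID@2 stall=0 (-) EX@3 MEM@4 WB@5
I1 mul r2 <- r5,r1: IF@2 ID@3 stall=2 (RAW on I0.r5 (WB@5)) EX@6 MEM@7 WB@8
I2 sub r1 <- r5,r2: IF@3 ID@6 stall=2 (RAW on I1.r2 (WB@8)) EX@9 MEM@10 WB@11
I3 sub r1 <- r4,r4: IF@6 ID@9 stall=0 (-) EX@10 MEM@11 WB@12
I4 mul r4 <- r1,r5: IF@9 ID@10 stall=2 (RAW on I3.r1 (WB@12)) EX@13 MEM@14 WB@15
I5 mul r4 <- r1,r5: IF@10 ID@13 stall=0 (-) EX@14 MEM@15 WB@16
I6 ld r3 <- r4: IF@13 ID@14 stall=2 (RAW on I5.r4 (WB@16)) EX@17 MEM@18 WB@19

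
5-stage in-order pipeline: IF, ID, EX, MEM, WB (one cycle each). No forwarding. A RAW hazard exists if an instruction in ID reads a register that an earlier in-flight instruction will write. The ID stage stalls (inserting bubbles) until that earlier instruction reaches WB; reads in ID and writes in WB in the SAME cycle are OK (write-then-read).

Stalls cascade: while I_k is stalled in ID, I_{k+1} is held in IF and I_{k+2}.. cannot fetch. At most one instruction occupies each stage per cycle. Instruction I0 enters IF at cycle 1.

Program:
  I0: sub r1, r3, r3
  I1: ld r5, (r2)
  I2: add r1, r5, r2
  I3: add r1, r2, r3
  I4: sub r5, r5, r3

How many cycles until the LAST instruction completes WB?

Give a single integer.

I0 sub r1 <- r3,r3: IF@1 ID@2 stall=0 (-) EX@3 MEM@4 WB@5
I1 ld r5 <- r2: IF@2 ID@3 stall=0 (-) EX@4 MEM@5 WB@6
I2 add r1 <- r5,r2: IF@3 ID@4 stall=2 (RAW on I1.r5 (WB@6)) EX@7 MEM@8 WB@9
I3 add r1 <- r2,r3: IF@4 ID@7 stall=0 (-) EX@8 MEM@9 WB@10
I4 sub r5 <- r5,r3: IF@7 ID@8 stall=0 (-) EX@9 MEM@10 WB@11

Answer: 11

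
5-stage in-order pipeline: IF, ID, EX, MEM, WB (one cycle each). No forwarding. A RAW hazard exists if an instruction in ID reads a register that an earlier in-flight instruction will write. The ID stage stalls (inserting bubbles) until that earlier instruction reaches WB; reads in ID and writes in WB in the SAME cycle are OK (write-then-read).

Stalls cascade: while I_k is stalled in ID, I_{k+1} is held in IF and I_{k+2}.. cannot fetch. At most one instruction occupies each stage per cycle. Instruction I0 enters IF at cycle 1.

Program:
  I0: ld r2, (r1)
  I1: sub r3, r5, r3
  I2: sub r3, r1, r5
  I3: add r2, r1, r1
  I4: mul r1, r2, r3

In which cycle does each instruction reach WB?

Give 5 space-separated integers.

Answer: 5 6 7 8 11

Derivation:
I0 ld r2 <- r1: IF@1 ID@2 stall=0 (-) EX@3 MEM@4 WB@5
I1 sub r3 <- r5,r3: IF@2 ID@3 stall=0 (-) EX@4 MEM@5 WB@6
I2 sub r3 <- r1,r5: IF@3 ID@4 stall=0 (-) EX@5 MEM@6 WB@7
I3 add r2 <- r1,r1: IF@4 ID@5 stall=0 (-) EX@6 MEM@7 WB@8
I4 mul r1 <- r2,r3: IF@5 ID@6 stall=2 (RAW on I3.r2 (WB@8)) EX@9 MEM@10 WB@11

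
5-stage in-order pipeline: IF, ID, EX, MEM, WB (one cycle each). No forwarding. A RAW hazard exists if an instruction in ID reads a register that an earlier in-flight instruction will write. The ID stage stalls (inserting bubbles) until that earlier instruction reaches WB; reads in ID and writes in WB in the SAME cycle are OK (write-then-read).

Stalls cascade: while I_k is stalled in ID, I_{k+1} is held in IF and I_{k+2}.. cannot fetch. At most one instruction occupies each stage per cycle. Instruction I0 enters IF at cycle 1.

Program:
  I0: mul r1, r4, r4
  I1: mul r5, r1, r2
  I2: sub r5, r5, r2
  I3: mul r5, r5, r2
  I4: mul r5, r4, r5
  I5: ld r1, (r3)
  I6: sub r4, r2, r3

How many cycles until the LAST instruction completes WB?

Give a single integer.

I0 mul r1 <- r4,r4: IF@1 ID@2 stall=0 (-) EX@3 MEM@4 WB@5
I1 mul r5 <- r1,r2: IF@2 ID@3 stall=2 (RAW on I0.r1 (WB@5)) EX@6 MEM@7 WB@8
I2 sub r5 <- r5,r2: IF@3 ID@6 stall=2 (RAW on I1.r5 (WB@8)) EX@9 MEM@10 WB@11
I3 mul r5 <- r5,r2: IF@6 ID@9 stall=2 (RAW on I2.r5 (WB@11)) EX@12 MEM@13 WB@14
I4 mul r5 <- r4,r5: IF@9 ID@12 stall=2 (RAW on I3.r5 (WB@14)) EX@15 MEM@16 WB@17
I5 ld r1 <- r3: IF@12 ID@15 stall=0 (-) EX@16 MEM@17 WB@18
I6 sub r4 <- r2,r3: IF@15 ID@16 stall=0 (-) EX@17 MEM@18 WB@19

Answer: 19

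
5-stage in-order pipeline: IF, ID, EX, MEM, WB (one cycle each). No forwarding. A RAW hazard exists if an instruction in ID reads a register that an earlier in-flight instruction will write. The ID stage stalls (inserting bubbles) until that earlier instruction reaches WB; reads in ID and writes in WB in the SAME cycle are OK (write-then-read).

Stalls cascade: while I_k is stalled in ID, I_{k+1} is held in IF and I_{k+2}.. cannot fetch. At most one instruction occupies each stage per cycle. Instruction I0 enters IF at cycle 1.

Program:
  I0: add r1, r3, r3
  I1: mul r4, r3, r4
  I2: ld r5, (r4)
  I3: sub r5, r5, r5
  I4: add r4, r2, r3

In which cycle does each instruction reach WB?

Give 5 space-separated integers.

Answer: 5 6 9 12 13

Derivation:
I0 add r1 <- r3,r3: IF@1 ID@2 stall=0 (-) EX@3 MEM@4 WB@5
I1 mul r4 <- r3,r4: IF@2 ID@3 stall=0 (-) EX@4 MEM@5 WB@6
I2 ld r5 <- r4: IF@3 ID@4 stall=2 (RAW on I1.r4 (WB@6)) EX@7 MEM@8 WB@9
I3 sub r5 <- r5,r5: IF@4 ID@7 stall=2 (RAW on I2.r5 (WB@9)) EX@10 MEM@11 WB@12
I4 add r4 <- r2,r3: IF@7 ID@10 stall=0 (-) EX@11 MEM@12 WB@13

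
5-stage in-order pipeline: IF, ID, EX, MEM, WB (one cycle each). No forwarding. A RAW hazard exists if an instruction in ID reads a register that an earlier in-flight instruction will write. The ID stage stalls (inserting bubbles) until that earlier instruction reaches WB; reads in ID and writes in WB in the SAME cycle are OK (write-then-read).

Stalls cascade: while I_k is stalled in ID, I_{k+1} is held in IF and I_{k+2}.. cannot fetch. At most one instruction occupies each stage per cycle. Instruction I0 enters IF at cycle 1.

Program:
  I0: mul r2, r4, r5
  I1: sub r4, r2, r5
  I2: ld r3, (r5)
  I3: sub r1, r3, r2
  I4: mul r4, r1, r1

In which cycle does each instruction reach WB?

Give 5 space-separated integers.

Answer: 5 8 9 12 15

Derivation:
I0 mul r2 <- r4,r5: IF@1 ID@2 stall=0 (-) EX@3 MEM@4 WB@5
I1 sub r4 <- r2,r5: IF@2 ID@3 stall=2 (RAW on I0.r2 (WB@5)) EX@6 MEM@7 WB@8
I2 ld r3 <- r5: IF@3 ID@6 stall=0 (-) EX@7 MEM@8 WB@9
I3 sub r1 <- r3,r2: IF@6 ID@7 stall=2 (RAW on I2.r3 (WB@9)) EX@10 MEM@11 WB@12
I4 mul r4 <- r1,r1: IF@7 ID@10 stall=2 (RAW on I3.r1 (WB@12)) EX@13 MEM@14 WB@15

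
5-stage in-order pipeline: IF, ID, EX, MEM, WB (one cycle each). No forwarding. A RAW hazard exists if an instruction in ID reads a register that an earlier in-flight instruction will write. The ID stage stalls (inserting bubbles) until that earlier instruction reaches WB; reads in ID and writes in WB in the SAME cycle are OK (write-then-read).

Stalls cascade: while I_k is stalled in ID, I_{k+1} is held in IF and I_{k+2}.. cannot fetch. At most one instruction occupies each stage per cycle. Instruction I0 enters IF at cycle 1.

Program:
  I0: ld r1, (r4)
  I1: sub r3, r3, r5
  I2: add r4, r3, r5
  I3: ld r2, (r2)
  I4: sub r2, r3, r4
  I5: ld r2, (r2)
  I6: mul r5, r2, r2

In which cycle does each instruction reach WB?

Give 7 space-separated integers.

Answer: 5 6 9 10 12 15 18

Derivation:
I0 ld r1 <- r4: IF@1 ID@2 stall=0 (-) EX@3 MEM@4 WB@5
I1 sub r3 <- r3,r5: IF@2 ID@3 stall=0 (-) EX@4 MEM@5 WB@6
I2 add r4 <- r3,r5: IF@3 ID@4 stall=2 (RAW on I1.r3 (WB@6)) EX@7 MEM@8 WB@9
I3 ld r2 <- r2: IF@4 ID@7 stall=0 (-) EX@8 MEM@9 WB@10
I4 sub r2 <- r3,r4: IF@7 ID@8 stall=1 (RAW on I2.r4 (WB@9)) EX@10 MEM@11 WB@12
I5 ld r2 <- r2: IF@8 ID@10 stall=2 (RAW on I4.r2 (WB@12)) EX@13 MEM@14 WB@15
I6 mul r5 <- r2,r2: IF@10 ID@13 stall=2 (RAW on I5.r2 (WB@15)) EX@16 MEM@17 WB@18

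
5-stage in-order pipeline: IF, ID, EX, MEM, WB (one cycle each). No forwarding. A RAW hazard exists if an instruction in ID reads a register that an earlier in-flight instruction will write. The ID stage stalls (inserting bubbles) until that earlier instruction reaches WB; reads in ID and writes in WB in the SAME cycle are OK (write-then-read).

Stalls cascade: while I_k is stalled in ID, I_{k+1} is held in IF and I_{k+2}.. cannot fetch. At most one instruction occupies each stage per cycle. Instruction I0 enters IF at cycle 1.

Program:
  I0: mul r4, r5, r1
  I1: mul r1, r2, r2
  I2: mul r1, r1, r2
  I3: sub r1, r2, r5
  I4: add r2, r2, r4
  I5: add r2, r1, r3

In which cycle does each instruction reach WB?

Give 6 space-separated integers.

Answer: 5 6 9 10 11 13

Derivation:
I0 mul r4 <- r5,r1: IF@1 ID@2 stall=0 (-) EX@3 MEM@4 WB@5
I1 mul r1 <- r2,r2: IF@2 ID@3 stall=0 (-) EX@4 MEM@5 WB@6
I2 mul r1 <- r1,r2: IF@3 ID@4 stall=2 (RAW on I1.r1 (WB@6)) EX@7 MEM@8 WB@9
I3 sub r1 <- r2,r5: IF@4 ID@7 stall=0 (-) EX@8 MEM@9 WB@10
I4 add r2 <- r2,r4: IF@7 ID@8 stall=0 (-) EX@9 MEM@10 WB@11
I5 add r2 <- r1,r3: IF@8 ID@9 stall=1 (RAW on I3.r1 (WB@10)) EX@11 MEM@12 WB@13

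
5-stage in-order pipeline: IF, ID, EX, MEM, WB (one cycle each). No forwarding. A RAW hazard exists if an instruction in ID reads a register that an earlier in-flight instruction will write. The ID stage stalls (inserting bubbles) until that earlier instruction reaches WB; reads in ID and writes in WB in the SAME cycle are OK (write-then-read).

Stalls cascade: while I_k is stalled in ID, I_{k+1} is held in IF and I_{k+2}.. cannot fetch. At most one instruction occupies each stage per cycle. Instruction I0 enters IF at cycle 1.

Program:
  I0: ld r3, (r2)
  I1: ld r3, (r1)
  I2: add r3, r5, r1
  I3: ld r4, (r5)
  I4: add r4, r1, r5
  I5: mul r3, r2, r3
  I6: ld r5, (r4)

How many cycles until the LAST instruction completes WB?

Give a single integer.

I0 ld r3 <- r2: IF@1 ID@2 stall=0 (-) EX@3 MEM@4 WB@5
I1 ld r3 <- r1: IF@2 ID@3 stall=0 (-) EX@4 MEM@5 WB@6
I2 add r3 <- r5,r1: IF@3 ID@4 stall=0 (-) EX@5 MEM@6 WB@7
I3 ld r4 <- r5: IF@4 ID@5 stall=0 (-) EX@6 MEM@7 WB@8
I4 add r4 <- r1,r5: IF@5 ID@6 stall=0 (-) EX@7 MEM@8 WB@9
I5 mul r3 <- r2,r3: IF@6 ID@7 stall=0 (-) EX@8 MEM@9 WB@10
I6 ld r5 <- r4: IF@7 ID@8 stall=1 (RAW on I4.r4 (WB@9)) EX@10 MEM@11 WB@12

Answer: 12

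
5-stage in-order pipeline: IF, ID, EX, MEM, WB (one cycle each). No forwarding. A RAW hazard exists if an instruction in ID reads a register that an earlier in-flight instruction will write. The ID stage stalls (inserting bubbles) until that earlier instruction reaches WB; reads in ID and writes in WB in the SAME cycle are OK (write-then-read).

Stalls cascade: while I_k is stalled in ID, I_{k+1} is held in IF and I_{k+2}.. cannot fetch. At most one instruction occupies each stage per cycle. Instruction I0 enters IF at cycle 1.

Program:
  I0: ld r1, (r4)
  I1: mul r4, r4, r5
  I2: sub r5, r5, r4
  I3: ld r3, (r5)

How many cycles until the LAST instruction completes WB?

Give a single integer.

I0 ld r1 <- r4: IF@1 ID@2 stall=0 (-) EX@3 MEM@4 WB@5
I1 mul r4 <- r4,r5: IF@2 ID@3 stall=0 (-) EX@4 MEM@5 WB@6
I2 sub r5 <- r5,r4: IF@3 ID@4 stall=2 (RAW on I1.r4 (WB@6)) EX@7 MEM@8 WB@9
I3 ld r3 <- r5: IF@4 ID@7 stall=2 (RAW on I2.r5 (WB@9)) EX@10 MEM@11 WB@12

Answer: 12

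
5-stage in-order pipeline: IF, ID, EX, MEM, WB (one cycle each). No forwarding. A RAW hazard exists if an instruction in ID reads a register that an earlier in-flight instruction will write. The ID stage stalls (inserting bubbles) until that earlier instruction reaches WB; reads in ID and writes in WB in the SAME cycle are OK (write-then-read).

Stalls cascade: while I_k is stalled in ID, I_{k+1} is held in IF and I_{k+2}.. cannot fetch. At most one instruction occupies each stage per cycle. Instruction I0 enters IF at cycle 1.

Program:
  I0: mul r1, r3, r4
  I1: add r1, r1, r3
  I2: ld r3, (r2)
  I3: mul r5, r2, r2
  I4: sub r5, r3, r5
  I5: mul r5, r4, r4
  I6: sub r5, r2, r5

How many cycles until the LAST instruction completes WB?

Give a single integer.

Answer: 17

Derivation:
I0 mul r1 <- r3,r4: IF@1 ID@2 stall=0 (-) EX@3 MEM@4 WB@5
I1 add r1 <- r1,r3: IF@2 ID@3 stall=2 (RAW on I0.r1 (WB@5)) EX@6 MEM@7 WB@8
I2 ld r3 <- r2: IF@3 ID@6 stall=0 (-) EX@7 MEM@8 WB@9
I3 mul r5 <- r2,r2: IF@6 ID@7 stall=0 (-) EX@8 MEM@9 WB@10
I4 sub r5 <- r3,r5: IF@7 ID@8 stall=2 (RAW on I3.r5 (WB@10)) EX@11 MEM@12 WB@13
I5 mul r5 <- r4,r4: IF@8 ID@11 stall=0 (-) EX@12 MEM@13 WB@14
I6 sub r5 <- r2,r5: IF@11 ID@12 stall=2 (RAW on I5.r5 (WB@14)) EX@15 MEM@16 WB@17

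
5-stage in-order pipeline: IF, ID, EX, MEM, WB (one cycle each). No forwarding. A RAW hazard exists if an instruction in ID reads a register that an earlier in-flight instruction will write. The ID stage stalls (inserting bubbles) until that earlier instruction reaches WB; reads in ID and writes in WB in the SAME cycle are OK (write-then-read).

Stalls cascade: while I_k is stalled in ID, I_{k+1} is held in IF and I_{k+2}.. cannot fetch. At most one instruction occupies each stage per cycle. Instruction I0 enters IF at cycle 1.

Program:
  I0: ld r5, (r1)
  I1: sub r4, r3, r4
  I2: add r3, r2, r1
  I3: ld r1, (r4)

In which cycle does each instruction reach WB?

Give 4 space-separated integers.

I0 ld r5 <- r1: IF@1 ID@2 stall=0 (-) EX@3 MEM@4 WB@5
I1 sub r4 <- r3,r4: IF@2 ID@3 stall=0 (-) EX@4 MEM@5 WB@6
I2 add r3 <- r2,r1: IF@3 ID@4 stall=0 (-) EX@5 MEM@6 WB@7
I3 ld r1 <- r4: IF@4 ID@5 stall=1 (RAW on I1.r4 (WB@6)) EX@7 MEM@8 WB@9

Answer: 5 6 7 9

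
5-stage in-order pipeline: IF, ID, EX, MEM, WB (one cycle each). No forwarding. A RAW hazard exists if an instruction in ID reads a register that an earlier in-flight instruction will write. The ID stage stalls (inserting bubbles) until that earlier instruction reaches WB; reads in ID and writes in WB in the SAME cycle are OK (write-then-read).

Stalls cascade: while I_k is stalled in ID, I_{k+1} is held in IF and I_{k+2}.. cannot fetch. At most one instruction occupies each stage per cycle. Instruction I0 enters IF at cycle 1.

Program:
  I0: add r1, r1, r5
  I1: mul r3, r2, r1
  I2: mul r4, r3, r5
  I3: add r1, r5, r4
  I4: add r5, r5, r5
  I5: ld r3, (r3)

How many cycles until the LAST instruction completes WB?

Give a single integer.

Answer: 16

Derivation:
I0 add r1 <- r1,r5: IF@1 ID@2 stall=0 (-) EX@3 MEM@4 WB@5
I1 mul r3 <- r2,r1: IF@2 ID@3 stall=2 (RAW on I0.r1 (WB@5)) EX@6 MEM@7 WB@8
I2 mul r4 <- r3,r5: IF@3 ID@6 stall=2 (RAW on I1.r3 (WB@8)) EX@9 MEM@10 WB@11
I3 add r1 <- r5,r4: IF@6 ID@9 stall=2 (RAW on I2.r4 (WB@11)) EX@12 MEM@13 WB@14
I4 add r5 <- r5,r5: IF@9 ID@12 stall=0 (-) EX@13 MEM@14 WB@15
I5 ld r3 <- r3: IF@12 ID@13 stall=0 (-) EX@14 MEM@15 WB@16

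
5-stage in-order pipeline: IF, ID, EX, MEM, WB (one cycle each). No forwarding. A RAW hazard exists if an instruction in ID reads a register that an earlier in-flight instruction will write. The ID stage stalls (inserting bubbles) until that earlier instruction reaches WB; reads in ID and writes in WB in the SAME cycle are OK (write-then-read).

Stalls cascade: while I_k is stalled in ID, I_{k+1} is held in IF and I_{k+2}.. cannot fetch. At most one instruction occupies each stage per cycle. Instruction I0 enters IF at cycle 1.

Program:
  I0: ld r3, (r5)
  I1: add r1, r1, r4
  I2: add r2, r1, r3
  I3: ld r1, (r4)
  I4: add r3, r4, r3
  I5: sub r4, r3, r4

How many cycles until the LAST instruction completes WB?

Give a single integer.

Answer: 14

Derivation:
I0 ld r3 <- r5: IF@1 ID@2 stall=0 (-) EX@3 MEM@4 WB@5
I1 add r1 <- r1,r4: IF@2 ID@3 stall=0 (-) EX@4 MEM@5 WB@6
I2 add r2 <- r1,r3: IF@3 ID@4 stall=2 (RAW on I1.r1 (WB@6)) EX@7 MEM@8 WB@9
I3 ld r1 <- r4: IF@4 ID@7 stall=0 (-) EX@8 MEM@9 WB@10
I4 add r3 <- r4,r3: IF@7 ID@8 stall=0 (-) EX@9 MEM@10 WB@11
I5 sub r4 <- r3,r4: IF@8 ID@9 stall=2 (RAW on I4.r3 (WB@11)) EX@12 MEM@13 WB@14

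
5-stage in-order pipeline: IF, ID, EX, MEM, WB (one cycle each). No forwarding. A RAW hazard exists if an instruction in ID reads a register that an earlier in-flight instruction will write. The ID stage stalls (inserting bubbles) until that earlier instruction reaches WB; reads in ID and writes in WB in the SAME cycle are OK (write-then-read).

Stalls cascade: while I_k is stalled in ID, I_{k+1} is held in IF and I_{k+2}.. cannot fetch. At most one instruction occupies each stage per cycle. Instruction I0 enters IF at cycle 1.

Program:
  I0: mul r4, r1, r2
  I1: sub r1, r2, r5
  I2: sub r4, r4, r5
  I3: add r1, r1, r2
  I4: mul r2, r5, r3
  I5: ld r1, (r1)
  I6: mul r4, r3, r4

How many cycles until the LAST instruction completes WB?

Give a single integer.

Answer: 13

Derivation:
I0 mul r4 <- r1,r2: IF@1 ID@2 stall=0 (-) EX@3 MEM@4 WB@5
I1 sub r1 <- r2,r5: IF@2 ID@3 stall=0 (-) EX@4 MEM@5 WB@6
I2 sub r4 <- r4,r5: IF@3 ID@4 stall=1 (RAW on I0.r4 (WB@5)) EX@6 MEM@7 WB@8
I3 add r1 <- r1,r2: IF@4 ID@6 stall=0 (-) EX@7 MEM@8 WB@9
I4 mul r2 <- r5,r3: IF@6 ID@7 stall=0 (-) EX@8 MEM@9 WB@10
I5 ld r1 <- r1: IF@7 ID@8 stall=1 (RAW on I3.r1 (WB@9)) EX@10 MEM@11 WB@12
I6 mul r4 <- r3,r4: IF@8 ID@10 stall=0 (-) EX@11 MEM@12 WB@13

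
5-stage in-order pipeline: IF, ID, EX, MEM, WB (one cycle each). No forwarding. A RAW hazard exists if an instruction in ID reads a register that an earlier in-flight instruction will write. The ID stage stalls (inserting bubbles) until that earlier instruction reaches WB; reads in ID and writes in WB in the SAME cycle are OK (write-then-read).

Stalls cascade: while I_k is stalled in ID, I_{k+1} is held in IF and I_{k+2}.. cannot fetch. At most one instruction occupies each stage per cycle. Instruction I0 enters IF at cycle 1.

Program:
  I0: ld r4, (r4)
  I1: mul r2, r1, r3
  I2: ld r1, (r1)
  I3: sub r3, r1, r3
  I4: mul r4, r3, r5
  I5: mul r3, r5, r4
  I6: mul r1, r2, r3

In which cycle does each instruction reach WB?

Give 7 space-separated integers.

Answer: 5 6 7 10 13 16 19

Derivation:
I0 ld r4 <- r4: IF@1 ID@2 stall=0 (-) EX@3 MEM@4 WB@5
I1 mul r2 <- r1,r3: IF@2 ID@3 stall=0 (-) EX@4 MEM@5 WB@6
I2 ld r1 <- r1: IF@3 ID@4 stall=0 (-) EX@5 MEM@6 WB@7
I3 sub r3 <- r1,r3: IF@4 ID@5 stall=2 (RAW on I2.r1 (WB@7)) EX@8 MEM@9 WB@10
I4 mul r4 <- r3,r5: IF@5 ID@8 stall=2 (RAW on I3.r3 (WB@10)) EX@11 MEM@12 WB@13
I5 mul r3 <- r5,r4: IF@8 ID@11 stall=2 (RAW on I4.r4 (WB@13)) EX@14 MEM@15 WB@16
I6 mul r1 <- r2,r3: IF@11 ID@14 stall=2 (RAW on I5.r3 (WB@16)) EX@17 MEM@18 WB@19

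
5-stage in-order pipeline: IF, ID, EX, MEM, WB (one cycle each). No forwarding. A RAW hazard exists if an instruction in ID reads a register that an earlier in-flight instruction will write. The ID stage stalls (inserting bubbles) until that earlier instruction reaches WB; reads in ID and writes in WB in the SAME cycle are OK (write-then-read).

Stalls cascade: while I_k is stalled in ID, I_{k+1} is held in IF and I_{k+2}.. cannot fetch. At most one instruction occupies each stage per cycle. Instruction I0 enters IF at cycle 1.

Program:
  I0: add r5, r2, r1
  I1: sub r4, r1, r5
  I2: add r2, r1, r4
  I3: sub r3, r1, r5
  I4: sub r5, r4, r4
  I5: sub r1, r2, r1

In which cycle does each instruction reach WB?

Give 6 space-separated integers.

Answer: 5 8 11 12 13 14

Derivation:
I0 add r5 <- r2,r1: IF@1 ID@2 stall=0 (-) EX@3 MEM@4 WB@5
I1 sub r4 <- r1,r5: IF@2 ID@3 stall=2 (RAW on I0.r5 (WB@5)) EX@6 MEM@7 WB@8
I2 add r2 <- r1,r4: IF@3 ID@6 stall=2 (RAW on I1.r4 (WB@8)) EX@9 MEM@10 WB@11
I3 sub r3 <- r1,r5: IF@6 ID@9 stall=0 (-) EX@10 MEM@11 WB@12
I4 sub r5 <- r4,r4: IF@9 ID@10 stall=0 (-) EX@11 MEM@12 WB@13
I5 sub r1 <- r2,r1: IF@10 ID@11 stall=0 (-) EX@12 MEM@13 WB@14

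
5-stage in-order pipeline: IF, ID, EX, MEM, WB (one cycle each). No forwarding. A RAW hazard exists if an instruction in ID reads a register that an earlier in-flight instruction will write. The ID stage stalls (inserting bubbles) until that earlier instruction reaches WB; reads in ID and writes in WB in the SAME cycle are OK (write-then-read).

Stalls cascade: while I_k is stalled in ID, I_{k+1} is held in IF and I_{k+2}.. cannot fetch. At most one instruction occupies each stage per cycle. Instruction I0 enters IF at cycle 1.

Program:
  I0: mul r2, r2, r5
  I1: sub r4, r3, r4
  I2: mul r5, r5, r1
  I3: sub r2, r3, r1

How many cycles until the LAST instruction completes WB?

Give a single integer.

Answer: 8

Derivation:
I0 mul r2 <- r2,r5: IF@1 ID@2 stall=0 (-) EX@3 MEM@4 WB@5
I1 sub r4 <- r3,r4: IF@2 ID@3 stall=0 (-) EX@4 MEM@5 WB@6
I2 mul r5 <- r5,r1: IF@3 ID@4 stall=0 (-) EX@5 MEM@6 WB@7
I3 sub r2 <- r3,r1: IF@4 ID@5 stall=0 (-) EX@6 MEM@7 WB@8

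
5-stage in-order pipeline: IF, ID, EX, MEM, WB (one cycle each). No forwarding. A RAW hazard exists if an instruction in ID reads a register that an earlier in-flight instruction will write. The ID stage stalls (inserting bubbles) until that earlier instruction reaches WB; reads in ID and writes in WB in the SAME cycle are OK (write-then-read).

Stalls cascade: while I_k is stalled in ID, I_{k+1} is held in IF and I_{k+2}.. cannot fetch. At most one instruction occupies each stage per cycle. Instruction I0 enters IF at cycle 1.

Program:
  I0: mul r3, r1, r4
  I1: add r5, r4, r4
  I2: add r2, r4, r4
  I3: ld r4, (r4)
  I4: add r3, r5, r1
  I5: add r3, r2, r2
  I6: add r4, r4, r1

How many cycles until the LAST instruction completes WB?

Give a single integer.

Answer: 11

Derivation:
I0 mul r3 <- r1,r4: IF@1 ID@2 stall=0 (-) EX@3 MEM@4 WB@5
I1 add r5 <- r4,r4: IF@2 ID@3 stall=0 (-) EX@4 MEM@5 WB@6
I2 add r2 <- r4,r4: IF@3 ID@4 stall=0 (-) EX@5 MEM@6 WB@7
I3 ld r4 <- r4: IF@4 ID@5 stall=0 (-) EX@6 MEM@7 WB@8
I4 add r3 <- r5,r1: IF@5 ID@6 stall=0 (-) EX@7 MEM@8 WB@9
I5 add r3 <- r2,r2: IF@6 ID@7 stall=0 (-) EX@8 MEM@9 WB@10
I6 add r4 <- r4,r1: IF@7 ID@8 stall=0 (-) EX@9 MEM@10 WB@11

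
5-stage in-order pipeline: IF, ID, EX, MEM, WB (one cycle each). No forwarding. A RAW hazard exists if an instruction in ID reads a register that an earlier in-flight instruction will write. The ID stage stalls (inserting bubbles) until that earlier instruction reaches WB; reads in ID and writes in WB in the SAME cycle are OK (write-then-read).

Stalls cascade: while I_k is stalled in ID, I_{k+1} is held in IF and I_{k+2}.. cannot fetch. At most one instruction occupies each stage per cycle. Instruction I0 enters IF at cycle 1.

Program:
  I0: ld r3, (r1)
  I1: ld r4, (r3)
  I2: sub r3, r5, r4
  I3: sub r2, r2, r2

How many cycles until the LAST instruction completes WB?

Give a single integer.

I0 ld r3 <- r1: IF@1 ID@2 stall=0 (-) EX@3 MEM@4 WB@5
I1 ld r4 <- r3: IF@2 ID@3 stall=2 (RAW on I0.r3 (WB@5)) EX@6 MEM@7 WB@8
I2 sub r3 <- r5,r4: IF@3 ID@6 stall=2 (RAW on I1.r4 (WB@8)) EX@9 MEM@10 WB@11
I3 sub r2 <- r2,r2: IF@6 ID@9 stall=0 (-) EX@10 MEM@11 WB@12

Answer: 12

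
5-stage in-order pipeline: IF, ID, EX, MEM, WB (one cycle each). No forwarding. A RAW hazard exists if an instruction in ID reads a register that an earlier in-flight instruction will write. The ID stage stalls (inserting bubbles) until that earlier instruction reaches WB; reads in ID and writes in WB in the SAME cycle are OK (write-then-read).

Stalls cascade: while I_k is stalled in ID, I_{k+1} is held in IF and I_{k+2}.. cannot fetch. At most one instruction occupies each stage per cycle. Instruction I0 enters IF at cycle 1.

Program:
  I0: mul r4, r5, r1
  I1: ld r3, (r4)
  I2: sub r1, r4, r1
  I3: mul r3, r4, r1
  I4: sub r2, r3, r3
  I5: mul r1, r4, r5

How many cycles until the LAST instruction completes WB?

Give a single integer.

I0 mul r4 <- r5,r1: IF@1 ID@2 stall=0 (-) EX@3 MEM@4 WB@5
I1 ld r3 <- r4: IF@2 ID@3 stall=2 (RAW on I0.r4 (WB@5)) EX@6 MEM@7 WB@8
I2 sub r1 <- r4,r1: IF@3 ID@6 stall=0 (-) EX@7 MEM@8 WB@9
I3 mul r3 <- r4,r1: IF@6 ID@7 stall=2 (RAW on I2.r1 (WB@9)) EX@10 MEM@11 WB@12
I4 sub r2 <- r3,r3: IF@7 ID@10 stall=2 (RAW on I3.r3 (WB@12)) EX@13 MEM@14 WB@15
I5 mul r1 <- r4,r5: IF@10 ID@13 stall=0 (-) EX@14 MEM@15 WB@16

Answer: 16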